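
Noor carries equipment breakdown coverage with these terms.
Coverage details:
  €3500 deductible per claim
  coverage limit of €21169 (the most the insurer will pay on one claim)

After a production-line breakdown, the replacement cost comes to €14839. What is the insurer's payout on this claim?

After the deductible, €14839 − €3500 = €11339 remains.
€11339 ≤ €21169, so the limit doesn't bind; insurer pays €11339.

€11339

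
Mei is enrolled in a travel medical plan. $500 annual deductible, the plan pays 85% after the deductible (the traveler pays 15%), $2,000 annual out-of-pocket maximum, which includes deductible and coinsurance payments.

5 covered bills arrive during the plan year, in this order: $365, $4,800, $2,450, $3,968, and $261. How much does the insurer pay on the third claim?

$2,082.50

Claim 1 — $365: fully absorbed by the deductible. Traveler pays $365; OOP now $365. Insurer: $365 − $365 = $0.
Claim 2 — $4,800: $135 finishes the deductible; $4,665 goes to coinsurance; traveler's 15% is $699.75. Cost to traveler: $834.75. OOP to date $1,199.75. Insurer: $4,800 − $834.75 = $3,965.25.
Claim 3 — $2,450: deductible met; 15% of $2,450 = $367.50. Traveler owes $367.50 (running OOP $1,567.25). Plan pays $2,450 − $367.50 = $2,082.50.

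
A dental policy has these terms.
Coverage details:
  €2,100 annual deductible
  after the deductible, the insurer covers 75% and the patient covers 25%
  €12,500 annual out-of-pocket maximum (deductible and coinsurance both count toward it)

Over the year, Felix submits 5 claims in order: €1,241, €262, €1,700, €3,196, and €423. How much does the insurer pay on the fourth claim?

€2,397

Bill 1, €1,241: entire amount goes to the deductible. Patient owes €1,241 (running OOP €1,241). Insurer: €1,241 − €1,241 = €0.
Bill 2, €262: entire amount goes to the deductible. Patient pays €262; OOP now €1,503. Plan pays €262 − €262 = €0.
Bill 3, €1,700: deductible takes €597, €1,103 remains; coinsurance €1,103 × 25% = €275.75. Cost to patient: €872.75. OOP to date €2,375.75. Insurer: €1,700 − €872.75 = €827.25.
Bill 4, €3,196: 25% coinsurance on €3,196 = €799. Patient pays €799; OOP now €3,174.75. Insurer: €3,196 − €799 = €2,397.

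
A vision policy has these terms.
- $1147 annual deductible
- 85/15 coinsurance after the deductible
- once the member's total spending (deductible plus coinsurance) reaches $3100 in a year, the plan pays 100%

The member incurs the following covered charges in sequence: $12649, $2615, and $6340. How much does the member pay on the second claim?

$227.70

Claim 1 ($12649): $1147 to deductible, leaving $11502; member's 15% is $1725.30. Cost to member: $2872.30. OOP to date $2872.30.
Claim 2 ($2615): 15% coinsurance on $2615 = $392.25. That would push OOP to $3264.55, over the $3100 cap, so member pays $3100 − $2872.30 = $227.70.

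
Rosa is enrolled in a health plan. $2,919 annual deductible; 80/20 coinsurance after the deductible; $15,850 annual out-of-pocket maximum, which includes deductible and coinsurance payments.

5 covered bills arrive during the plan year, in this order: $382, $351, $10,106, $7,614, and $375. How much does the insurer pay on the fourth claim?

$6,091.20

Claim 1 — $382: entire amount goes to the deductible. Cost to patient: $382. OOP to date $382. Plan pays $382 − $382 = $0.
Claim 2 — $351: entire amount goes to the deductible. Patient pays $351; OOP now $733. Plan pays $351 − $351 = $0.
Claim 3 — $10,106: deductible takes $2,186, $7,920 remains; patient's 20% is $1,584. Patient pays $3,770; OOP now $4,503. Insurer: $10,106 − $3,770 = $6,336.
Claim 4 — $7,614: deductible already satisfied, so patient's share is 20% × $7,614 = $1,522.80. Patient owes $1,522.80 (running OOP $6,025.80). Plan pays $7,614 − $1,522.80 = $6,091.20.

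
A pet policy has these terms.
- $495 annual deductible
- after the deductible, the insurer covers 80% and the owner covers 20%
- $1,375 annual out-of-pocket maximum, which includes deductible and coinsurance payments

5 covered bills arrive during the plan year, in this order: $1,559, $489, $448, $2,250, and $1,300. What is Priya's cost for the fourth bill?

$450

Bill 1, $1,559: deductible takes $495, $1,064 remains; owner's 20% is $212.80. Owner owes $707.80 (running OOP $707.80).
Bill 2, $489: 20% coinsurance on $489 = $97.80. Owner owes $97.80 (running OOP $805.60).
Bill 3, $448: 20% coinsurance on $448 = $89.60. Cost to owner: $89.60. OOP to date $895.20.
Bill 4, $2,250: deductible already satisfied, so owner's share is 20% × $2,250 = $450. Owner pays $450; OOP now $1,345.20.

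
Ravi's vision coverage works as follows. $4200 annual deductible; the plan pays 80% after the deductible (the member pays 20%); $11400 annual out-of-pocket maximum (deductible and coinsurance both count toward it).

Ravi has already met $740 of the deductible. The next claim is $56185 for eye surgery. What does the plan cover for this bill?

$45525

Deductible still to meet: $4200 − $740 = $3460.
After the $3460 deductible portion, $56185 − $3460 = $52725 is subject to coinsurance.
Member's 20% share of $52725 is $10545.
Member responsibility before any cap: $3460 + $10545 = $14005.
Year-to-date out-of-pocket would reach $740 + $14005 = $14745, above the $11400 maximum, so the member pays only $11400 − $740 = $10660.
Insurer pays the balance: $56185 − $10660 = $45525.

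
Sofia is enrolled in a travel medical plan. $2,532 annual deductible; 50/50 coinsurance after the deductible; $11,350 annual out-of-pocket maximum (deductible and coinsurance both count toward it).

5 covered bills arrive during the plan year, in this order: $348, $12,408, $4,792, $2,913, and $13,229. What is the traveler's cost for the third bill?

#1 ($348): entire amount goes to the deductible. Cost to traveler: $348. OOP to date $348.
#2 ($12,408): $2,184 to deductible, leaving $10,224; coinsurance $10,224 × 50% = $5,112. Traveler owes $7,296 (running OOP $7,644).
#3 ($4,792): deductible already satisfied, so traveler's share is 50% × $4,792 = $2,396. Traveler owes $2,396 (running OOP $10,040).

$2,396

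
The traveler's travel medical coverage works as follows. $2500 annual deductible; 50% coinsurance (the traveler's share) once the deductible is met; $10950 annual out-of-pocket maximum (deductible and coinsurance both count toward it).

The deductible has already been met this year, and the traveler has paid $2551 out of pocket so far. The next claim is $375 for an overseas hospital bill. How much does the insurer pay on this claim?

$187.50

With the deductible met, the entire $375 is subject to coinsurance.
Coinsurance: $375 × 50% = $187.50.
Total out-of-pocket so far would be $2551 + $187.50 = $2738.50, below the $10950 cap — no reduction.
The insurer covers the remainder: $375 − $187.50 = $187.50.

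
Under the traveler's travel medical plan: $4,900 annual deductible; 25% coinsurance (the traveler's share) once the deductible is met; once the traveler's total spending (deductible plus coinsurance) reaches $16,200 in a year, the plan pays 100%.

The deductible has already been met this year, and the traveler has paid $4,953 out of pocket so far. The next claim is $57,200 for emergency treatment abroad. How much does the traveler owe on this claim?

$11,247

The deductible is already satisfied, so the full bill goes to coinsurance.
Coinsurance: $57,200 × 25% = $14,300.
Year-to-date out-of-pocket would reach $4,953 + $14,300 = $19,253, above the $16,200 maximum, so the traveler pays only $16,200 − $4,953 = $11,247.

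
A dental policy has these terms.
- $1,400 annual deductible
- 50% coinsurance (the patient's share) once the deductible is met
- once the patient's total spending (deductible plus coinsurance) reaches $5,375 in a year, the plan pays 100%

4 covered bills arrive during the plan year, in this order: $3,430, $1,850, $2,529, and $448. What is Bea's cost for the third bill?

Bill 1, $3,430: deductible takes $1,400, $2,030 remains; coinsurance $2,030 × 50% = $1,015. Patient owes $2,415 (running OOP $2,415).
Bill 2, $1,850: 50% coinsurance on $1,850 = $925. Patient owes $925 (running OOP $3,340).
Bill 3, $2,529: deductible met; 50% of $2,529 = $1,264.50. Cost to patient: $1,264.50. OOP to date $4,604.50.

$1,264.50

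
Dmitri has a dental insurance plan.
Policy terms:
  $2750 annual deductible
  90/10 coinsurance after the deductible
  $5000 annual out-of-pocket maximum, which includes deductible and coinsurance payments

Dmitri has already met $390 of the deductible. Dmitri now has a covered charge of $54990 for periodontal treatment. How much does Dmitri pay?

$4610

Deductible still to meet: $2750 − $390 = $2360.
That leaves $54990 − $2360 = $52630 for coinsurance.
Patient's 10% share of $52630 is $5263.
Patient responsibility before any cap: $2360 + $5263 = $7623.
Year-to-date out-of-pocket would reach $390 + $7623 = $8013, above the $5000 maximum, so the patient pays only $5000 − $390 = $4610.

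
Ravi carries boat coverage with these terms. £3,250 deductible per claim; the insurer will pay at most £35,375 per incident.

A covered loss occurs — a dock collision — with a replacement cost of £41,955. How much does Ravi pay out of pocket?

£6,580

After the deductible, £41,955 − £3,250 = £38,705 remains.
£38,705 exceeds the £35,375 limit, so the insurer pays the limit: £35,375.
The owner bears the rest of the original loss: £41,955 − £35,375 = £6,580.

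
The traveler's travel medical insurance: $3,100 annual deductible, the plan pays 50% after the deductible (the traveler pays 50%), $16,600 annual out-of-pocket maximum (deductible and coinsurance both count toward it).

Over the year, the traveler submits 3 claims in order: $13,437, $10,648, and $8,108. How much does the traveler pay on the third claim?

$3,007.50

Claim 1 ($13,437): $3,100 finishes the deductible; $10,337 goes to coinsurance; coinsurance $10,337 × 50% = $5,168.50. Traveler owes $8,268.50 (running OOP $8,268.50).
Claim 2 ($10,648): deductible already satisfied, so traveler's share is 50% × $10,648 = $5,324. Traveler owes $5,324 (running OOP $13,592.50).
Claim 3 ($8,108): 50% coinsurance on $8,108 = $4,054. OOP would hit $17,646.50 > $16,600, so the cap limits the traveler to $16,600 − $13,592.50 = $3,007.50.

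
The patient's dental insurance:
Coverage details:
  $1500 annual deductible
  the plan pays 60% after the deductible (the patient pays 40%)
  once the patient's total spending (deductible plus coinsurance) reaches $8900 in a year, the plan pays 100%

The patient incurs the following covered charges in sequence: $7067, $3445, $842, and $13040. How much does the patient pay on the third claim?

$336.80

#1 ($7067): deductible takes $1500, $5567 remains; patient's 40% is $2226.80. Patient pays $3726.80; OOP now $3726.80.
#2 ($3445): deductible met; 40% of $3445 = $1378. Patient owes $1378 (running OOP $5104.80).
#3 ($842): 40% coinsurance on $842 = $336.80. Patient pays $336.80; OOP now $5441.60.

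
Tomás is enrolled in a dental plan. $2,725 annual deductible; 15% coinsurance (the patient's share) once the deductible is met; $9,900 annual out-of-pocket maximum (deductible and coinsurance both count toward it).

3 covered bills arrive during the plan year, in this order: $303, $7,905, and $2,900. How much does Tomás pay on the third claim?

Bill 1, $303: all of it applies to the deductible. Patient owes $303 (running OOP $303).
Bill 2, $7,905: $2,422 to deductible, leaving $5,483; patient's 15% is $822.45. Patient pays $3,244.45; OOP now $3,547.45.
Bill 3, $2,900: 15% coinsurance on $2,900 = $435. Patient owes $435 (running OOP $3,982.45).

$435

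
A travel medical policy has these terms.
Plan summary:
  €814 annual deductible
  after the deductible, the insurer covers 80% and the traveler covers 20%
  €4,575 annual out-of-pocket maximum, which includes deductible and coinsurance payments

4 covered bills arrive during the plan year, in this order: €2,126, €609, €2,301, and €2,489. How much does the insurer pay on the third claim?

€1,840.80

Claim 1 (€2,126): €814 to deductible, leaving €1,312; coinsurance €1,312 × 20% = €262.40. Traveler pays €1,076.40; OOP now €1,076.40. Insurer: €2,126 − €1,076.40 = €1,049.60.
Claim 2 (€609): 20% coinsurance on €609 = €121.80. Traveler owes €121.80 (running OOP €1,198.20). Insurer: €609 − €121.80 = €487.20.
Claim 3 (€2,301): 20% coinsurance on €2,301 = €460.20. Traveler owes €460.20 (running OOP €1,658.40). Plan pays €2,301 − €460.20 = €1,840.80.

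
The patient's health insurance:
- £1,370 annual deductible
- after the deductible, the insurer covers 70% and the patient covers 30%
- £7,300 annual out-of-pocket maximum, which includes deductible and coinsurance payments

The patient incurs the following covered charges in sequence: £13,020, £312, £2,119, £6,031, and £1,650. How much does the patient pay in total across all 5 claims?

Claim 1 — £13,020: £1,370 finishes the deductible; £11,650 goes to coinsurance; 30% of £11,650 = £3,495. Cost to patient: £4,865. OOP to date £4,865.
Claim 2 — £312: deductible already satisfied, so patient's share is 30% × £312 = £93.60. Patient owes £93.60 (running OOP £4,958.60).
Claim 3 — £2,119: deductible already satisfied, so patient's share is 30% × £2,119 = £635.70. Patient owes £635.70 (running OOP £5,594.30).
Claim 4 — £6,031: deductible already satisfied, so patient's share is 30% × £6,031 = £1,809.30. That would push OOP to £7,403.60, over the £7,300 cap, so patient pays £7,300 − £5,594.30 = £1,705.70.
Claim 5 — £1,650: 30% coinsurance on £1,650 = £495. Adding that to £7,300 gives £7,795, past the £7,300 cap; patient pays only £7,300 − £7,300 = £0.
Total paid by the patient: £4,865 + £93.60 + £635.70 + £1,705.70 + £0 = £7,300.

£7,300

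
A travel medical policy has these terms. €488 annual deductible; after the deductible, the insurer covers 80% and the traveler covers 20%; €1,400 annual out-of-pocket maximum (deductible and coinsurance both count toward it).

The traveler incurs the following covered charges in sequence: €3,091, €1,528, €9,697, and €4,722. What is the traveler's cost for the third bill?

€85.80

Claim 1 — €3,091: €488 finishes the deductible; €2,603 goes to coinsurance; coinsurance €2,603 × 20% = €520.60. Cost to traveler: €1,008.60. OOP to date €1,008.60.
Claim 2 — €1,528: deductible met; 20% of €1,528 = €305.60. Cost to traveler: €305.60. OOP to date €1,314.20.
Claim 3 — €9,697: deductible met; 20% of €9,697 = €1,939.40. That would push OOP to €3,253.60, over the €1,400 cap, so traveler pays €1,400 − €1,314.20 = €85.80.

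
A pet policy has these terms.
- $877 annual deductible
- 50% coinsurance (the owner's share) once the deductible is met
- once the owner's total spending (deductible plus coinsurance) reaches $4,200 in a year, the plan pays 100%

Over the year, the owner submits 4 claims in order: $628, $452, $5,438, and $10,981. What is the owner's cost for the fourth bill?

$502.50

Claim 1 — $628: fully absorbed by the deductible. Cost to owner: $628. OOP to date $628.
Claim 2 — $452: deductible takes $249, $203 remains; 50% of $203 = $101.50. Owner owes $350.50 (running OOP $978.50).
Claim 3 — $5,438: 50% coinsurance on $5,438 = $2,719. Cost to owner: $2,719. OOP to date $3,697.50.
Claim 4 — $10,981: 50% coinsurance on $10,981 = $5,490.50. Adding that to $3,697.50 gives $9,188, past the $4,200 cap; owner pays only $4,200 − $3,697.50 = $502.50.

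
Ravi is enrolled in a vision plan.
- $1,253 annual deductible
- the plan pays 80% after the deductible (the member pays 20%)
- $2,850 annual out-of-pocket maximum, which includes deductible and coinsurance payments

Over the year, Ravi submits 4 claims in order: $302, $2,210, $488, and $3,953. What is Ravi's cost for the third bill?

$97.60

Claim 1 — $302: fully absorbed by the deductible. Cost to member: $302. OOP to date $302.
Claim 2 — $2,210: $951 finishes the deductible; $1,259 goes to coinsurance; coinsurance $1,259 × 20% = $251.80. Member pays $1,202.80; OOP now $1,504.80.
Claim 3 — $488: deductible already satisfied, so member's share is 20% × $488 = $97.60. Cost to member: $97.60. OOP to date $1,602.40.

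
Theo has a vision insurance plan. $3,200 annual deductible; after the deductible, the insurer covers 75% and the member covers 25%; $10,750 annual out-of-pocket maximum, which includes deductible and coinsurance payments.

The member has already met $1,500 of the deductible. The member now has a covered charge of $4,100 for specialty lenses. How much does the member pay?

$2,300

Remaining deductible: $3,200 − $1,500 = $1,700.
That leaves $4,100 − $1,700 = $2,400 for coinsurance.
Coinsurance: $2,400 × 25% = $600.
Member responsibility before any cap: $1,700 + $600 = $2,300.
Total out-of-pocket so far would be $1,500 + $2,300 = $3,800, below the $10,750 cap — no reduction.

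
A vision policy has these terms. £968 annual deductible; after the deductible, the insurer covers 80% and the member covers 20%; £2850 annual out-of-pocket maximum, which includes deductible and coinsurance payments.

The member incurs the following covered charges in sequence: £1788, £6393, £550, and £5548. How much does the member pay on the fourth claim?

£329.40

#1 (£1788): £968 finishes the deductible; £820 goes to coinsurance; 20% of £820 = £164. Member owes £1132 (running OOP £1132).
#2 (£6393): 20% coinsurance on £6393 = £1278.60. Member pays £1278.60; OOP now £2410.60.
#3 (£550): deductible met; 20% of £550 = £110. Cost to member: £110. OOP to date £2520.60.
#4 (£5548): deductible already satisfied, so member's share is 20% × £5548 = £1109.60. That would push OOP to £3630.20, over the £2850 cap, so member pays £2850 − £2520.60 = £329.40.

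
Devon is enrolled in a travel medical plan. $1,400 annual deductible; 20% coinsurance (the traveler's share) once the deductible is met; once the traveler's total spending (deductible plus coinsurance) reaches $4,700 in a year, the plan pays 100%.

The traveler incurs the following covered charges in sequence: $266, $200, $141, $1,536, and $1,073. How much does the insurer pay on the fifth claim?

$858.40

Claim 1 ($266): entire amount goes to the deductible. Traveler pays $266; OOP now $266. Plan pays $266 − $266 = $0.
Claim 2 ($200): fully absorbed by the deductible. Traveler pays $200; OOP now $466. Insurer: $200 − $200 = $0.
Claim 3 ($141): entire amount goes to the deductible. Cost to traveler: $141. OOP to date $607. Plan pays $141 − $141 = $0.
Claim 4 ($1,536): deductible takes $793, $743 remains; 20% of $743 = $148.60. Cost to traveler: $941.60. OOP to date $1,548.60. Plan pays $1,536 − $941.60 = $594.40.
Claim 5 ($1,073): deductible met; 20% of $1,073 = $214.60. Traveler owes $214.60 (running OOP $1,763.20). Plan pays $1,073 − $214.60 = $858.40.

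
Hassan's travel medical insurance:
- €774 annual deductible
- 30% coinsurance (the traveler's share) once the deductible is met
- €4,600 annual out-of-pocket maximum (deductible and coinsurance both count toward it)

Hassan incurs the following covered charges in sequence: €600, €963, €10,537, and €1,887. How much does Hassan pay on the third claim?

€3,161.10

Claim 1 (€600): fully absorbed by the deductible. Cost to traveler: €600. OOP to date €600.
Claim 2 (€963): deductible takes €174, €789 remains; 30% of €789 = €236.70. Cost to traveler: €410.70. OOP to date €1,010.70.
Claim 3 (€10,537): deductible met; 30% of €10,537 = €3,161.10. Traveler owes €3,161.10 (running OOP €4,171.80).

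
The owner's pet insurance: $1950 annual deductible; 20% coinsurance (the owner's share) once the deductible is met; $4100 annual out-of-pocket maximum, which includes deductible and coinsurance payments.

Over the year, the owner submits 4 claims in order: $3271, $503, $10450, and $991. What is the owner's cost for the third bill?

Claim 1 ($3271): $1950 finishes the deductible; $1321 goes to coinsurance; coinsurance $1321 × 20% = $264.20. Owner owes $2214.20 (running OOP $2214.20).
Claim 2 ($503): deductible already satisfied, so owner's share is 20% × $503 = $100.60. Owner owes $100.60 (running OOP $2314.80).
Claim 3 ($10450): deductible already satisfied, so owner's share is 20% × $10450 = $2090. OOP would hit $4404.80 > $4100, so the cap limits the owner to $4100 − $2314.80 = $1785.20.

$1785.20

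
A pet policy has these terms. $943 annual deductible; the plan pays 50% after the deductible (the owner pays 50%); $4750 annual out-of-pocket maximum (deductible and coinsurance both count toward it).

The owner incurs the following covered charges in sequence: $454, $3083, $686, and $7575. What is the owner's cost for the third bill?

$343

Claim 1 — $454: all of it applies to the deductible. Owner owes $454 (running OOP $454).
Claim 2 — $3083: deductible takes $489, $2594 remains; coinsurance $2594 × 50% = $1297. Cost to owner: $1786. OOP to date $2240.
Claim 3 — $686: 50% coinsurance on $686 = $343. Owner owes $343 (running OOP $2583).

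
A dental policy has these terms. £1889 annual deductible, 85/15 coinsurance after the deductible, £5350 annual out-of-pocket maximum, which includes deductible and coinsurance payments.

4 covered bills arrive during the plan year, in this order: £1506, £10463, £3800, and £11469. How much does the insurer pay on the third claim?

£3230

Claim 1 — £1506: fully absorbed by the deductible. Patient pays £1506; OOP now £1506. Insurer: £1506 − £1506 = £0.
Claim 2 — £10463: £383 to deductible, leaving £10080; coinsurance £10080 × 15% = £1512. Patient owes £1895 (running OOP £3401). Plan pays £10463 − £1895 = £8568.
Claim 3 — £3800: deductible met; 15% of £3800 = £570. Cost to patient: £570. OOP to date £3971. Insurer: £3800 − £570 = £3230.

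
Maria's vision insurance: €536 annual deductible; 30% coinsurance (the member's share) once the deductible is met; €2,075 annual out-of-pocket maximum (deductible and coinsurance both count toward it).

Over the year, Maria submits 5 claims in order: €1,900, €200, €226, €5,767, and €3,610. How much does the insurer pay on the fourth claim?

€4,765

Claim 1 (€1,900): deductible takes €536, €1,364 remains; member's 30% is €409.20. Member owes €945.20 (running OOP €945.20). Plan pays €1,900 − €945.20 = €954.80.
Claim 2 (€200): deductible met; 30% of €200 = €60. Cost to member: €60. OOP to date €1,005.20. Plan pays €200 − €60 = €140.
Claim 3 (€226): deductible met; 30% of €226 = €67.80. Member pays €67.80; OOP now €1,073. Insurer: €226 − €67.80 = €158.20.
Claim 4 (€5,767): deductible already satisfied, so member's share is 30% × €5,767 = €1,730.10. OOP would hit €2,803.10 > €2,075, so the cap limits the member to €2,075 − €1,073 = €1,002. Plan pays €5,767 − €1,002 = €4,765.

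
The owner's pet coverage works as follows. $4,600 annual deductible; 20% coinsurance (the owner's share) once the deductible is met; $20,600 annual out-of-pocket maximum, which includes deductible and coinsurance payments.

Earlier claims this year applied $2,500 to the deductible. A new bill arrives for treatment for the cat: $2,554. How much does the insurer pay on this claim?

Remaining deductible: $4,600 − $2,500 = $2,100.
The remaining $454 (= $2,554 − $2,100) moves to coinsurance.
Owner's 20% share of $454 is $90.80.
So the owner owes $2,100 + $90.80 = $2,190.80 before any cap.
Cumulative spending $2,500 + $2,190.80 = $4,690.80 stays under the $20,600 maximum.
The plan picks up $2,554 − $2,190.80 = $363.20.

$363.20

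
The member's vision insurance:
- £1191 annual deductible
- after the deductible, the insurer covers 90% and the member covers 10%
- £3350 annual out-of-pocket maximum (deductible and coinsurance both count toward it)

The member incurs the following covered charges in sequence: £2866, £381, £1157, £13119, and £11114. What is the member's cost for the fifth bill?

£525.80

Claim 1 — £2866: £1191 to deductible, leaving £1675; coinsurance £1675 × 10% = £167.50. Cost to member: £1358.50. OOP to date £1358.50.
Claim 2 — £381: deductible met; 10% of £381 = £38.10. Member pays £38.10; OOP now £1396.60.
Claim 3 — £1157: deductible already satisfied, so member's share is 10% × £1157 = £115.70. Cost to member: £115.70. OOP to date £1512.30.
Claim 4 — £13119: 10% coinsurance on £13119 = £1311.90. Member owes £1311.90 (running OOP £2824.20).
Claim 5 — £11114: deductible already satisfied, so member's share is 10% × £11114 = £1111.40. OOP would hit £3935.60 > £3350, so the cap limits the member to £3350 − £2824.20 = £525.80.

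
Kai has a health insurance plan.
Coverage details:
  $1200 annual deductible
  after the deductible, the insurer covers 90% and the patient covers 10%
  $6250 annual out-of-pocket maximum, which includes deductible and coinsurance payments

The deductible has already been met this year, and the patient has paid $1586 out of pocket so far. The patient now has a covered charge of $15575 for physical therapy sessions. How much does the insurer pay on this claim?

With the deductible met, the entire $15575 is subject to coinsurance.
Coinsurance: $15575 × 10% = $1557.50.
Cumulative spending $1586 + $1557.50 = $3143.50 stays under the $6250 maximum.
The plan picks up $15575 − $1557.50 = $14017.50.

$14017.50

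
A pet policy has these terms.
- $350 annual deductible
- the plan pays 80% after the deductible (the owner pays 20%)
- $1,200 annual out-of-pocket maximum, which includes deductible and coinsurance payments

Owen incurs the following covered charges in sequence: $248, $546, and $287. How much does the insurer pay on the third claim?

Claim 1 ($248): fully absorbed by the deductible. Owner owes $248 (running OOP $248). Insurer: $248 − $248 = $0.
Claim 2 ($546): $102 to deductible, leaving $444; owner's 20% is $88.80. Owner owes $190.80 (running OOP $438.80). Insurer: $546 − $190.80 = $355.20.
Claim 3 ($287): 20% coinsurance on $287 = $57.40. Cost to owner: $57.40. OOP to date $496.20. Insurer: $287 − $57.40 = $229.60.

$229.60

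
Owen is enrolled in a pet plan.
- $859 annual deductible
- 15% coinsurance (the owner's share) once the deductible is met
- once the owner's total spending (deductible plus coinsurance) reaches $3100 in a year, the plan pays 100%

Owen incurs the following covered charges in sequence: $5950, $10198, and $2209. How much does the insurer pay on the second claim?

$8720.65

Bill 1, $5950: $859 finishes the deductible; $5091 goes to coinsurance; 15% of $5091 = $763.65. Owner owes $1622.65 (running OOP $1622.65). Plan pays $5950 − $1622.65 = $4327.35.
Bill 2, $10198: deductible met; 15% of $10198 = $1529.70. Adding that to $1622.65 gives $3152.35, past the $3100 cap; owner pays only $3100 − $1622.65 = $1477.35. Insurer: $10198 − $1477.35 = $8720.65.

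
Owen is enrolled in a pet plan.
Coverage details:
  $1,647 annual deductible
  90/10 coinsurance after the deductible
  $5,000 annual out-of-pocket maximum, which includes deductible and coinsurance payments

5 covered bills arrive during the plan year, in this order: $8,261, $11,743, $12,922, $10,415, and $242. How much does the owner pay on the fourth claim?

Bill 1, $8,261: $1,647 finishes the deductible; $6,614 goes to coinsurance; coinsurance $6,614 × 10% = $661.40. Owner owes $2,308.40 (running OOP $2,308.40).
Bill 2, $11,743: deductible met; 10% of $11,743 = $1,174.30. Owner pays $1,174.30; OOP now $3,482.70.
Bill 3, $12,922: deductible met; 10% of $12,922 = $1,292.20. Cost to owner: $1,292.20. OOP to date $4,774.90.
Bill 4, $10,415: deductible already satisfied, so owner's share is 10% × $10,415 = $1,041.50. Adding that to $4,774.90 gives $5,816.40, past the $5,000 cap; owner pays only $5,000 − $4,774.90 = $225.10.

$225.10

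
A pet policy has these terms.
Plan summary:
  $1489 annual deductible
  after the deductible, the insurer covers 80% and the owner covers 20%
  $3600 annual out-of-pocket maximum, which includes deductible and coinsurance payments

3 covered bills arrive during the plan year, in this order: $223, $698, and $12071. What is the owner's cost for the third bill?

$2679

Bill 1, $223: all of it applies to the deductible. Cost to owner: $223. OOP to date $223.
Bill 2, $698: entire amount goes to the deductible. Owner owes $698 (running OOP $921).
Bill 3, $12071: $568 finishes the deductible; $11503 goes to coinsurance; owner's 20% is $2300.60. Claim cost before the cap: $568 + $2300.60 = $2868.60. That would push OOP to $3789.60, over the $3600 cap, so owner pays $3600 − $921 = $2679.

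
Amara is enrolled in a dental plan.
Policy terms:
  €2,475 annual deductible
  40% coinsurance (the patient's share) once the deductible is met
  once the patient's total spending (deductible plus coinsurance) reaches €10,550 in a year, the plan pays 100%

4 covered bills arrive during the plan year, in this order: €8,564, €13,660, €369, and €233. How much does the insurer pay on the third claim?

Claim 1 — €8,564: €2,475 to deductible, leaving €6,089; coinsurance €6,089 × 40% = €2,435.60. Patient owes €4,910.60 (running OOP €4,910.60). Plan pays €8,564 − €4,910.60 = €3,653.40.
Claim 2 — €13,660: deductible met; 40% of €13,660 = €5,464. Cost to patient: €5,464. OOP to date €10,374.60. Insurer: €13,660 − €5,464 = €8,196.
Claim 3 — €369: 40% coinsurance on €369 = €147.60. Patient pays €147.60; OOP now €10,522.20. Insurer: €369 − €147.60 = €221.40.

€221.40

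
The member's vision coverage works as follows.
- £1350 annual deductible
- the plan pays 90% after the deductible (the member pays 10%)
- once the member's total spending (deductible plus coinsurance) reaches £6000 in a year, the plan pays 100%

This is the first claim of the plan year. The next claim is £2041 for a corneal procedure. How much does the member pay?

Nothing has been paid toward the £1350 deductible, so the first £1350 of this charge is applied there.
That leaves £2041 − £1350 = £691 for coinsurance.
Member's 10% share of £691 is £69.10.
That puts the member's cost at £1350 + £69.10 = £1419.10 before any cap.
Cumulative spending £0 + £1419.10 = £1419.10 stays under the £6000 maximum.

£1419.10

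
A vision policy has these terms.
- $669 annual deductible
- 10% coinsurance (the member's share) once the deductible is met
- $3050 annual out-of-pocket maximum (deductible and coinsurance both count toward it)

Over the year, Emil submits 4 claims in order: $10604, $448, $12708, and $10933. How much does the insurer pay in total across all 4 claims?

$31643

Claim 1 ($10604): $669 to deductible, leaving $9935; 10% of $9935 = $993.50. Cost to member: $1662.50. OOP to date $1662.50. Plan pays $10604 − $1662.50 = $8941.50.
Claim 2 ($448): deductible already satisfied, so member's share is 10% × $448 = $44.80. Member pays $44.80; OOP now $1707.30. Plan pays $448 − $44.80 = $403.20.
Claim 3 ($12708): 10% coinsurance on $12708 = $1270.80. Member pays $1270.80; OOP now $2978.10. Insurer: $12708 − $1270.80 = $11437.20.
Claim 4 ($10933): deductible met; 10% of $10933 = $1093.30. OOP would hit $4071.40 > $3050, so the cap limits the member to $3050 − $2978.10 = $71.90. Insurer: $10933 − $71.90 = $10861.10.
Insurer total: $8941.50 + $403.20 + $11437.20 + $10861.10 = $31643.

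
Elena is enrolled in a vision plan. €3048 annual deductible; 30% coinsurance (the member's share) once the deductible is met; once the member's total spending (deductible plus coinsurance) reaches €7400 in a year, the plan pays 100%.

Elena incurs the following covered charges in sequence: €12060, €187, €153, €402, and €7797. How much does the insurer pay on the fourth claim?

Claim 1 — €12060: €3048 to deductible, leaving €9012; 30% of €9012 = €2703.60. Member owes €5751.60 (running OOP €5751.60). Plan pays €12060 − €5751.60 = €6308.40.
Claim 2 — €187: 30% coinsurance on €187 = €56.10. Cost to member: €56.10. OOP to date €5807.70. Plan pays €187 − €56.10 = €130.90.
Claim 3 — €153: 30% coinsurance on €153 = €45.90. Member owes €45.90 (running OOP €5853.60). Plan pays €153 − €45.90 = €107.10.
Claim 4 — €402: deductible met; 30% of €402 = €120.60. Member pays €120.60; OOP now €5974.20. Insurer: €402 − €120.60 = €281.40.

€281.40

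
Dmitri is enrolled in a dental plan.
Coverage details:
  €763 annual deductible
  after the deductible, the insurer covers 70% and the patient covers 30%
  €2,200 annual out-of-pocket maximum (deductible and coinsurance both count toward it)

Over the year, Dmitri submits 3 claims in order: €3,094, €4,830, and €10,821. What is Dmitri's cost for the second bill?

€737.70

#1 (€3,094): deductible takes €763, €2,331 remains; coinsurance €2,331 × 30% = €699.30. Cost to patient: €1,462.30. OOP to date €1,462.30.
#2 (€4,830): deductible already satisfied, so patient's share is 30% × €4,830 = €1,449. That would push OOP to €2,911.30, over the €2,200 cap, so patient pays €2,200 − €1,462.30 = €737.70.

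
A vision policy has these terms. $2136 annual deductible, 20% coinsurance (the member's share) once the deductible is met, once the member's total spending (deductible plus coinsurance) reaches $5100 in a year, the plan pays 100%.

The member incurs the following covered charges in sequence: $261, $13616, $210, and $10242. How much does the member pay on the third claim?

#1 ($261): all of it applies to the deductible. Member pays $261; OOP now $261.
#2 ($13616): $1875 to deductible, leaving $11741; member's 20% is $2348.20. Member owes $4223.20 (running OOP $4484.20).
#3 ($210): 20% coinsurance on $210 = $42. Cost to member: $42. OOP to date $4526.20.

$42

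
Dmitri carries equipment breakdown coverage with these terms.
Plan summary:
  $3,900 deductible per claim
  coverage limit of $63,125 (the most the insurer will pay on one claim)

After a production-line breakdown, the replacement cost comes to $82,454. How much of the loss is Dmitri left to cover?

$19,329

Less the $3,900 deductible: $82,454 − $3,900 = $78,554.
$78,554 exceeds the $63,125 limit, so the insurer pays the limit: $63,125.
Out of pocket: $82,454 − $63,125 = $19,329.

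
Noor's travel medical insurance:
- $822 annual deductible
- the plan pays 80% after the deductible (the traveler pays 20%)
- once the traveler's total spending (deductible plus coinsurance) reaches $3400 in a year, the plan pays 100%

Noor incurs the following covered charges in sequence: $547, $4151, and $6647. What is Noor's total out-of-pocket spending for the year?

#1 ($547): fully absorbed by the deductible. Traveler owes $547 (running OOP $547).
#2 ($4151): $275 to deductible, leaving $3876; traveler's 20% is $775.20. Traveler pays $1050.20; OOP now $1597.20.
#3 ($6647): deductible met; 20% of $6647 = $1329.40. Traveler owes $1329.40 (running OOP $2926.60).
Total paid by the traveler: $547 + $1050.20 + $1329.40 = $2926.60.

$2926.60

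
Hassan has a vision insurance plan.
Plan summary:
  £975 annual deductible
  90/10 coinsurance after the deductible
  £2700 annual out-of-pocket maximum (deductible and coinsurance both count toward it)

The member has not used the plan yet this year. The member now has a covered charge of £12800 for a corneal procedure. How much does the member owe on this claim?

Nothing has been paid toward the £975 deductible, so the first £975 of this charge is applied there.
That leaves £12800 − £975 = £11825 for coinsurance.
Member's 10% share of £11825 is £1182.50.
So the member owes £975 + £1182.50 = £2157.50 before any cap.
Total out-of-pocket so far would be £0 + £2157.50 = £2157.50, below the £2700 cap — no reduction.

£2157.50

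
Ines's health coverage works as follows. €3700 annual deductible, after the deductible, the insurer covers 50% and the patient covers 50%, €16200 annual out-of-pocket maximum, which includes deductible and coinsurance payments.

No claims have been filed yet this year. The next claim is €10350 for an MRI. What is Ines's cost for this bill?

€7025

Nothing has been paid toward the €3700 deductible, so the first €3700 of this charge is applied there.
The remaining €6650 (= €10350 − €3700) moves to coinsurance.
Patient's 50% share of €6650 is €3325.
That puts the patient's cost at €3700 + €3325 = €7025 before any cap.
Total out-of-pocket so far would be €0 + €7025 = €7025, below the €16200 cap — no reduction.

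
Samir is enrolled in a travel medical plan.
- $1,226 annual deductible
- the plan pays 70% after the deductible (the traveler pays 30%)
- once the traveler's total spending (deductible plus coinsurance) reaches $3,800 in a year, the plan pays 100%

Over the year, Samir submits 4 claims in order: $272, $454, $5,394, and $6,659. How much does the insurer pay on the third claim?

$3,425.80

Bill 1, $272: fully absorbed by the deductible. Cost to traveler: $272. OOP to date $272. Insurer: $272 − $272 = $0.
Bill 2, $454: all of it applies to the deductible. Traveler pays $454; OOP now $726. Plan pays $454 − $454 = $0.
Bill 3, $5,394: deductible takes $500, $4,894 remains; coinsurance $4,894 × 30% = $1,468.20. Traveler pays $1,968.20; OOP now $2,694.20. Plan pays $5,394 − $1,968.20 = $3,425.80.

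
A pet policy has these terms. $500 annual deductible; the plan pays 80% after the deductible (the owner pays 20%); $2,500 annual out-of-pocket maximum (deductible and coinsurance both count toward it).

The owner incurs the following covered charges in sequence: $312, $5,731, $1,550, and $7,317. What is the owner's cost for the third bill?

$310

Bill 1, $312: fully absorbed by the deductible. Owner owes $312 (running OOP $312).
Bill 2, $5,731: $188 to deductible, leaving $5,543; 20% of $5,543 = $1,108.60. Cost to owner: $1,296.60. OOP to date $1,608.60.
Bill 3, $1,550: 20% coinsurance on $1,550 = $310. Cost to owner: $310. OOP to date $1,918.60.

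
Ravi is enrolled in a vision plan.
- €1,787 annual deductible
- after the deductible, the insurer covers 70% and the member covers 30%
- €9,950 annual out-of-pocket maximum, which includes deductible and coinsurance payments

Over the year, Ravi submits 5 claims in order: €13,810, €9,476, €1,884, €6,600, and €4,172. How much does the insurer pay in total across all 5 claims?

€25,992

Bill 1, €13,810: deductible takes €1,787, €12,023 remains; 30% of €12,023 = €3,606.90. Member pays €5,393.90; OOP now €5,393.90. Plan pays €13,810 − €5,393.90 = €8,416.10.
Bill 2, €9,476: 30% coinsurance on €9,476 = €2,842.80. Member owes €2,842.80 (running OOP €8,236.70). Insurer: €9,476 − €2,842.80 = €6,633.20.
Bill 3, €1,884: deductible met; 30% of €1,884 = €565.20. Member owes €565.20 (running OOP €8,801.90). Plan pays €1,884 − €565.20 = €1,318.80.
Bill 4, €6,600: deductible met; 30% of €6,600 = €1,980. OOP would hit €10,781.90 > €9,950, so the cap limits the member to €9,950 − €8,801.90 = €1,148.10. Plan pays €6,600 − €1,148.10 = €5,451.90.
Bill 5, €4,172: deductible met; 30% of €4,172 = €1,251.60. OOP would hit €11,201.60 > €9,950, so the cap limits the member to €9,950 − €9,950 = €0. Plan pays €4,172 − €0 = €4,172.
Insurer total = bills − member's total = €35,942 − €9,950 = €25,992.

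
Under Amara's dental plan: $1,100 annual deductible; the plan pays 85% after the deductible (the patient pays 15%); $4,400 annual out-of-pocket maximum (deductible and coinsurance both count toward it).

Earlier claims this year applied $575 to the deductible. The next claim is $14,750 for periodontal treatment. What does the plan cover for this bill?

Remaining deductible: $1,100 − $575 = $525.
The remaining $14,225 (= $14,750 − $525) moves to coinsurance.
Patient's 15% share of $14,225 is $2,133.75.
Patient responsibility before any cap: $525 + $2,133.75 = $2,658.75.
Year-to-date out-of-pocket becomes $575 + $2,658.75 = $3,233.75, still under the $4,400 maximum, so no cap applies.
Insurer pays the balance: $14,750 − $2,658.75 = $12,091.25.

$12,091.25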